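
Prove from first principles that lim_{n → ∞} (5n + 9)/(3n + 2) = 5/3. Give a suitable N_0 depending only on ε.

N_0 = (17/9)/ε

Fix ε > 0. For n ≥ 1, |(5n + 9)/(3n + 2) − (5/3)| = |17|/(3(3n + 2)) = 17/(3(3n + 2)).
Since 3n + 2 ≥ 3n for n ≥ 1, this is ≤ 17/(3·3n) = (17/9)/n.
So |(5n + 9)/(3n + 2) − (5/3)| < ε whenever n > (17/9)/ε.
Take N_0 = (17/9)/ε. If n > N_0 then |(5n + 9)/(3n + 2) − (5/3)| ≤ (17/9)/n < ε.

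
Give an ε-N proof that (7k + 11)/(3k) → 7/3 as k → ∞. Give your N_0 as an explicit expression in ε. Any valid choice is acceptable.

N_0 = (11/3)/ε

Suppose ε > 0. For k ≥ 1, |(7k + 11)/(3k) − (7/3)| = |33|/(3(3k)) = 33/(3(3k)).
Since 3k ≥ 3k for k ≥ 1, this is ≤ 33/(3·3k) = (11/3)/k.
So |(7k + 11)/(3k) − (7/3)| < ε whenever k > (11/3)/ε.
Take N_0 = (11/3)/ε. If k > N_0 then |(7k + 11)/(3k) − (7/3)| ≤ (11/3)/k < ε.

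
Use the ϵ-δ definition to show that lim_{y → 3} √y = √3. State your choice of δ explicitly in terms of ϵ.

Fix ϵ > 0. We want δ > 0 such that 0 < |y − 3| < δ implies |√y − √3| < ϵ.
Multiplying by the conjugate, |√y − √3| = |y − 3|/(√y + √3).
Restrict δ ≤ 3 so that |y − 3| < 3 forces y > 0, and then √y + √3 > √3.
Hence |√y − √3| < |y − 3|/√3, which is < ϵ once |y − 3| < √3·ϵ.
Take δ = min(3, √3·ϵ). If 0 < |y − 3| < δ then y > 0 and |√y − √3| < |y − 3|/√3 < ϵ.

δ = min(3, √3·ϵ)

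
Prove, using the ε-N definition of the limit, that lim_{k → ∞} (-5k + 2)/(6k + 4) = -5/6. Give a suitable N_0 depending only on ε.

Suppose ε > 0. For k ≥ 1, |(-5k + 2)/(6k + 4) + 5/6| = |32|/(6(6k + 4)) = 32/(6(6k + 4)).
Since 6k + 4 ≥ 6k for k ≥ 1, this is ≤ 32/(6·6k) = (8/9)/k.
So |(-5k + 2)/(6k + 4) + 5/6| < ε whenever k > (8/9)/ε.
Take N_0 = (8/9)/ε. If k > N_0 then |(-5k + 2)/(6k + 4) + 5/6| ≤ (8/9)/k < ε.

N_0 = (8/9)/ε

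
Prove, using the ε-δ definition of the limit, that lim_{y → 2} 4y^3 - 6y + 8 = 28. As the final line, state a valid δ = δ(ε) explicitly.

δ = min(1, ε/70)

Let ε > 0. We want δ > 0 such that 0 < |y − 2| < δ implies |(4y^3 - 6y + 8) − 28| < ε.
(4y^3 - 6y + 8) − 28 = 4y^3 - 6y - 20 = (y − 2)(4y^2 + 8y + 10).
So |(4y^3 - 6y + 8) − 28| = |y − 2|·|4y^2 + 8y + 10|.
Require δ ≤ 1. Then |y − 2| < 1 gives |y| < 3, and by the triangle inequality |4y^2 + 8y + 10| ≤ 4·3^2 + 8·3 + 10 = 70.
Hence |(4y^3 - 6y + 8) − 28| ≤ 70|y − 2| < ε provided |y − 2| < ε/70.
Choosing δ = min(1, ε/70) ensures both conditions, hence |(4y^3 - 6y + 8) − 28| < ε.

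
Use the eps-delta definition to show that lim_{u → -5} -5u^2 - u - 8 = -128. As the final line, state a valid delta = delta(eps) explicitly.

delta = min(2, eps/59)

Suppose eps > 0. We want delta > 0 such that 0 < |u + 5| < delta implies |(-5u^2 - u - 8) + 128| < eps.
(-5u^2 - u - 8) + 128 = -5u^2 - u + 120 = (u + 5)(-5u + 24).
So |(-5u^2 - u - 8) + 128| = |u + 5|·|-5u + 24|.
Require delta ≤ 2. Then |u + 5| < 2 gives |u| < 7, and by the triangle inequality |-5u + 24| ≤ 5·7 + 24 = 59.
Hence |(-5u^2 - u - 8) + 128| ≤ 59|u + 5| < eps provided |u + 5| < eps/59.
Choosing delta = min(2, eps/59) ensures both conditions, hence |(-5u^2 - u - 8) + 128| < eps.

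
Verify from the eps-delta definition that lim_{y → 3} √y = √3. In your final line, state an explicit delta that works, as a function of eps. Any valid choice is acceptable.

delta = min(3, √3·eps)

Suppose eps > 0. We want delta > 0 such that 0 < |y − 3| < delta implies |√y − √3| < eps.
Multiplying by the conjugate, |√y − √3| = |y − 3|/(√y + √3).
Restrict delta ≤ 3 so that |y − 3| < 3 forces y > 0, and then √y + √3 > √3.
Hence |√y − √3| < |y − 3|/√3, which is < eps once |y − 3| < √3·eps.
Take delta = min(3, √3·eps). If 0 < |y − 3| < delta then y > 0 and |√y − √3| < |y − 3|/√3 < eps.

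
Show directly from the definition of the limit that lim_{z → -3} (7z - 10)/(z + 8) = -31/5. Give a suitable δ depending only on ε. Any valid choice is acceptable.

Let ε > 0 be given. We want δ > 0 with 0 < |z + 3| < δ ⇒ |(7z - 10)/(z + 8) + 31/5| < ε.
Combining over a common denominator, (7z - 10)/(z + 8) + 31/5 = [(7z - 10)·5 − (-31)·(z + 8)] / [5·(z + 8)] = 66(z + 3) / (5(z + 8)).
So |(7z - 10)/(z + 8) + 31/5| = 66|z + 3| / (5·|z + 8|).
Restrict δ ≤ 5/2. Then |z + 3| < 5/2 gives |z + 8| = |(z + 3) + 5| ≥ 5 − 5/2 = 5/2.
Hence |(7z - 10)/(z + 8) + 31/5| < 66|z + 3|/(5·(5/2)) = (132/25)|z + 3|, which is < ε once |z + 3| < (25/132)ε.
Take δ = min(5/2, (25/132)ε). Then 0 < |z + 3| < δ forces both bounds, so |(7z - 10)/(z + 8) + 31/5| < ε.

δ = min(5/2, (25/132)ε)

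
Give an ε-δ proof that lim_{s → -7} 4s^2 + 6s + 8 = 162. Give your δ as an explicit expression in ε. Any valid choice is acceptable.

Let ε > 0 be given. We want δ > 0 such that 0 < |s + 7| < δ implies |(4s^2 + 6s + 8) − 162| < ε.
(4s^2 + 6s + 8) − 162 = 4s^2 + 6s - 154 = (s + 7)(4s - 22).
So |(4s^2 + 6s + 8) − 162| = |s + 7|·|4s - 22|.
Assume first that |s + 7| < 1, so |s| < 8. Then |4s - 22| ≤ 4·8 + 22 = 54.
Hence |(4s^2 + 6s + 8) − 162| ≤ 54|s + 7| < ε provided |s + 7| < ε/54.
Take δ = min(1, ε/54). Then 0 < |s + 7| < δ gives both |s + 7| < 1 and |s + 7| < ε/54, so |(4s^2 + 6s + 8) − 162| < ε.

δ = min(1, ε/54)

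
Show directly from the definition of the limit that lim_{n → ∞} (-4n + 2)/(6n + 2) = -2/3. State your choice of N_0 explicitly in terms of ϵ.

N_0 = (5/9)/ϵ

Suppose ϵ > 0. For n ≥ 1, |(-4n + 2)/(6n + 2) + 2/3| = |20|/(6(6n + 2)) = 20/(6(6n + 2)).
Since 6n + 2 ≥ 6n for n ≥ 1, this is ≤ 20/(6·6n) = (5/9)/n.
So |(-4n + 2)/(6n + 2) + 2/3| < ϵ whenever n > (5/9)/ϵ.
Take N_0 = (5/9)/ϵ. If n > N_0 then |(-4n + 2)/(6n + 2) + 2/3| ≤ (5/9)/n < ϵ.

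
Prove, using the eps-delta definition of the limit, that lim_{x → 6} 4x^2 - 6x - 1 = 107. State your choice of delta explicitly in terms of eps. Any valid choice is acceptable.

Suppose eps > 0. We want delta > 0 such that 0 < |x − 6| < delta implies |(4x^2 - 6x - 1) − 107| < eps.
(4x^2 - 6x - 1) − 107 = 4x^2 - 6x - 108 = (x − 6)(4x + 18).
So |(4x^2 - 6x - 1) − 107| = |x − 6|·|4x + 18|.
Require delta ≤ 1. Then |x − 6| < 1 gives |x| < 7, and by the triangle inequality |4x + 18| ≤ 4·7 + 18 = 46.
Hence |(4x^2 - 6x - 1) − 107| ≤ 46|x − 6| < eps provided |x − 6| < eps/46.
Take delta = min(1, eps/46). Then 0 < |x − 6| < delta gives both |x − 6| < 1 and |x − 6| < eps/46, so |(4x^2 - 6x - 1) − 107| < eps.

delta = min(1, eps/46)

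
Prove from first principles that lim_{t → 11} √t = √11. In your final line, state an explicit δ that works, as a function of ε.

δ = min(11, √11·ε)

Suppose ε > 0. We want δ > 0 such that 0 < |t − 11| < δ implies |√t − √11| < ε.
Rationalise: √t − √11 = (t − 11)/(√t + √11), so |√t − √11| = |t − 11|/(√t + √11).
Restrict δ ≤ 11 so that |t − 11| < 11 forces t > 0, and then √t + √11 > √11.
Hence |√t − √11| < |t − 11|/√11, which is < ε once |t − 11| < √11·ε.
Take δ = min(11, √11·ε). If 0 < |t − 11| < δ then t > 0 and |√t − √11| < |t − 11|/√11 < ε.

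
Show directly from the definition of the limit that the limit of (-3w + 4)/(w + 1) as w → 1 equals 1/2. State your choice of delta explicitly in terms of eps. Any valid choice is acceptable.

delta = min(1, (2/7)eps)

Let eps > 0 be given. We want delta > 0 with 0 < |w − 1| < delta ⇒ |(-3w + 4)/(w + 1) − (1/2)| < eps.
Combining over a common denominator, (-3w + 4)/(w + 1) − (1/2) = [(-3w + 4)·2 − 1·(w + 1)] / [2·(w + 1)] = -7(w − 1) / (2(w + 1)).
So |(-3w + 4)/(w + 1) − (1/2)| = 7|w − 1| / (2·|w + 1|).
Restrict delta ≤ 1. Then |w − 1| < 1 gives |w + 1| = |(w − 1) + 2| ≥ 2 − 1 = 1.
Hence |(-3w + 4)/(w + 1) − (1/2)| < 7|w − 1|/(2·1) = (7/2)|w − 1|, which is < eps once |w − 1| < (2/7)eps.
Take delta = min(1, (2/7)eps). Then 0 < |w − 1| < delta forces both bounds, so |(-3w + 4)/(w + 1) − (1/2)| < eps.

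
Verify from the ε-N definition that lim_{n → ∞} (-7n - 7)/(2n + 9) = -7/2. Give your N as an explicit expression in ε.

Suppose ε > 0. For n ≥ 1, |(-7n - 7)/(2n + 9) + 7/2| = |49|/(2(2n + 9)) = 49/(2(2n + 9)).
Since 2n + 9 ≥ 2n for n ≥ 1, this is ≤ 49/(2·2n) = (49/4)/n.
So |(-7n - 7)/(2n + 9) + 7/2| < ε whenever n > (49/4)/ε.
Take N = (49/4)/ε. If n > N then |(-7n - 7)/(2n + 9) + 7/2| ≤ (49/4)/n < ε.

N = (49/4)/ε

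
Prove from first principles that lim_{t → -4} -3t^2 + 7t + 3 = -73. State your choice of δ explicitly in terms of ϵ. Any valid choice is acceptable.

δ = min(1, ϵ/34)

Fix ϵ > 0. We want δ > 0 such that 0 < |t + 4| < δ implies |(-3t^2 + 7t + 3) + 73| < ϵ.
(-3t^2 + 7t + 3) + 73 = -3t^2 + 7t + 76 = (t + 4)(-3t + 19).
So |(-3t^2 + 7t + 3) + 73| = |t + 4|·|-3t + 19|.
Assume first that |t + 4| < 1, so |t| < 5. Then |-3t + 19| ≤ 3·5 + 19 = 34.
Hence |(-3t^2 + 7t + 3) + 73| ≤ 34|t + 4| < ϵ provided |t + 4| < ϵ/34.
Take δ = min(1, ϵ/34). Then 0 < |t + 4| < δ gives both |t + 4| < 1 and |t + 4| < ϵ/34, so |(-3t^2 + 7t + 3) + 73| < ϵ.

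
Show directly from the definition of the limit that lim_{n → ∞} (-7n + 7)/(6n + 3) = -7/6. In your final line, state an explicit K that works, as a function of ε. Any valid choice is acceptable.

Suppose ε > 0. For n ≥ 1, |(-7n + 7)/(6n + 3) + 7/6| = |63|/(6(6n + 3)) = 63/(6(6n + 3)).
Since 6n + 3 ≥ 6n for n ≥ 1, this is ≤ 63/(6·6n) = (7/4)/n.
So |(-7n + 7)/(6n + 3) + 7/6| < ε whenever n > (7/4)/ε.
Take K = (7/4)/ε. If n > K then |(-7n + 7)/(6n + 3) + 7/6| ≤ (7/4)/n < ε.

K = (7/4)/ε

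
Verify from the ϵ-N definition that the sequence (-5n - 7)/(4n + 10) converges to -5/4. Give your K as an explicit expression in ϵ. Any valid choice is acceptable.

K = (11/8)/ϵ

Suppose ϵ > 0. For n ≥ 1, |(-5n - 7)/(4n + 10) + 5/4| = |22|/(4(4n + 10)) = 22/(4(4n + 10)).
Since 4n + 10 ≥ 4n for n ≥ 1, this is ≤ 22/(4·4n) = (11/8)/n.
So |(-5n - 7)/(4n + 10) + 5/4| < ϵ whenever n > (11/8)/ϵ.
Take K = (11/8)/ϵ. If n > K then |(-5n - 7)/(4n + 10) + 5/4| ≤ (11/8)/n < ϵ.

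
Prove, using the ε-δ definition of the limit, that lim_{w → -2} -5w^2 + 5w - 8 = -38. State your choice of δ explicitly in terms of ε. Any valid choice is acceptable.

δ = min(1, ε/30)

Let ε > 0 be given. We want δ > 0 such that 0 < |w + 2| < δ implies |(-5w^2 + 5w - 8) + 38| < ε.
(-5w^2 + 5w - 8) + 38 = -5w^2 + 5w + 30 = (w + 2)(-5w + 15).
So |(-5w^2 + 5w - 8) + 38| = |w + 2|·|-5w + 15|.
Require δ ≤ 1. Then |w + 2| < 1 gives |w| < 3, and by the triangle inequality |-5w + 15| ≤ 5·3 + 15 = 30.
Hence |(-5w^2 + 5w - 8) + 38| ≤ 30|w + 2| < ε provided |w + 2| < ε/30.
Choosing δ = min(1, ε/30) ensures both conditions, hence |(-5w^2 + 5w - 8) + 38| < ε.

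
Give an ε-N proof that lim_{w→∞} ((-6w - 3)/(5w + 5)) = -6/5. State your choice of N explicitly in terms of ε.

N = (3/5)/ε

Fix ε > 0. We seek N > 0 such that w > N implies |(-6w - 3)/(5w + 5) + 6/5| < ε.
(-6w - 3)/(5w + 5) + 6/5 = (5(-6w - 3) − (-6)(5w + 5)) / (5(5w + 5)) = 15/(5(5w + 5)).
For w > 0 we have 5w + 5 > 5w, so |(-6w - 3)/(5w + 5) + 6/5| = 15/(5(5w + 5)) < 15/(5·5w) = (3/5)/w.
Thus |(-6w - 3)/(5w + 5) + 6/5| < ε whenever w > (3/5)/ε.
Take N = (3/5)/ε. If w > N then |(-6w - 3)/(5w + 5) + 6/5| < (3/5)/w < ε.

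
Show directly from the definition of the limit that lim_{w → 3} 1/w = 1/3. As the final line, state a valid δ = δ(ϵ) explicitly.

Suppose ϵ > 0. We seek δ > 0 such that 0 < |w − 3| < δ implies |1/w − (1/3)| < ϵ.
|1/w − (1/3)| = |3 − w|/(3·|w|) = |w − 3|/(3|w|).
Restrict δ ≤ 3/2. Then |w − 3| < 3/2 gives |w| > 3/2, so 3|w| > 9/2.
Then |1/w − (1/3)| < |w − 3|/(9/2), which is < ϵ when |w − 3| < (9/2)ϵ.
Take δ = min(3/2, (9/2)ϵ). Then 0 < |w − 3| < δ gives both |w − 3| < 3/2 and |w − 3| < (9/2)ϵ, so |1/w − (1/3)| < ϵ.

δ = min(3/2, (9/2)ϵ)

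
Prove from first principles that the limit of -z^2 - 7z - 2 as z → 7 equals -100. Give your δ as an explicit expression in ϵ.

δ = min(2, ϵ/23)

Let ϵ > 0. We want δ > 0 such that 0 < |z − 7| < δ implies |(-z^2 - 7z - 2) + 100| < ϵ.
(-z^2 - 7z - 2) + 100 = -z^2 - 7z + 98 = (z − 7)(-z - 14).
So |(-z^2 - 7z - 2) + 100| = |z − 7|·|-z - 14|.
Require δ ≤ 2. Then |z − 7| < 2 gives |z| < 9, and by the triangle inequality |-z - 14| ≤ 9 + 14 = 23.
Hence |(-z^2 - 7z - 2) + 100| ≤ 23|z − 7| < ϵ provided |z − 7| < ϵ/23.
Take δ = min(2, ϵ/23). Then 0 < |z − 7| < δ gives both |z − 7| < 2 and |z − 7| < ϵ/23, so |(-z^2 - 7z - 2) + 100| < ϵ.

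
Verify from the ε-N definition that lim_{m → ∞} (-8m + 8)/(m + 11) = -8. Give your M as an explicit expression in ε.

Let ε > 0. For m ≥ 1, |(-8m + 8)/(m + 11) + 8| = |96|/((m + 11)) = 96/((m + 11)).
Since m + 11 ≥ m for m ≥ 1, this is ≤ 96/(m) = 96/m.
So |(-8m + 8)/(m + 11) + 8| < ε whenever m > 96/ε.
Take M = 96/ε. If m > M then |(-8m + 8)/(m + 11) + 8| ≤ 96/m < ε.

M = 96/ε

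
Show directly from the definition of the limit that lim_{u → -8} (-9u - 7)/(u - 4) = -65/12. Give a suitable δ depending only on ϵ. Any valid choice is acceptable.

δ = min(6, (72/43)ϵ)

Fix ϵ > 0. We want δ > 0 with 0 < |u + 8| < δ ⇒ |(-9u - 7)/(u - 4) + 65/12| < ϵ.
Combining over a common denominator, (-9u - 7)/(u - 4) + 65/12 = [(-9u - 7)·(-12) − 65·(u - 4)] / [(-12)·(u - 4)] = 43(u + 8) / ((-12)(u - 4)).
So |(-9u - 7)/(u - 4) + 65/12| = 43|u + 8| / (12·|u − 4|).
Restrict δ ≤ 6. Then |u + 8| < 6 gives |u − 4| = |(u + 8) + (-12)| ≥ 12 − 6 = 6.
Hence |(-9u - 7)/(u - 4) + 65/12| < 43|u + 8|/(12·6) = (43/72)|u + 8|, which is < ϵ once |u + 8| < (72/43)ϵ.
Take δ = min(6, (72/43)ϵ). Then 0 < |u + 8| < δ forces both bounds, so |(-9u - 7)/(u - 4) + 65/12| < ϵ.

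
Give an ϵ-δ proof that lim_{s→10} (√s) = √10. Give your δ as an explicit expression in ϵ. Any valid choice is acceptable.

δ = min(10, √10·ϵ)

Fix ϵ > 0. We want δ > 0 such that 0 < |s − 10| < δ implies |√s − √10| < ϵ.
Rationalise: √s − √10 = (s − 10)/(√s + √10), so |√s − √10| = |s − 10|/(√s + √10).
Restrict δ ≤ 10 so that |s − 10| < 10 forces s > 0, and then √s + √10 > √10.
Hence |√s − √10| < |s − 10|/√10, which is < ϵ once |s − 10| < √10·ϵ.
Take δ = min(10, √10·ϵ). If 0 < |s − 10| < δ then s > 0 and |√s − √10| < |s − 10|/√10 < ϵ.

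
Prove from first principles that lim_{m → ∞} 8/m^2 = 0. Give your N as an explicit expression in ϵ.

Let ϵ > 0. For m ≥ 1, |8/m^2 − 0| = 8/m^2.
8/m^2 < ϵ ⇔ m^2 > 8/ϵ ⇔ m > (8/ϵ)^{1/2}.
Take N = (8/ϵ)^{1/2}. Then m > N implies 8/m^2 < ϵ.

N = (8/ϵ)^{1/2}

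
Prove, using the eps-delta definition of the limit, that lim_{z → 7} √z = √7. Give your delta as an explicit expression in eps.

delta = min(7, √7·eps)

Let eps > 0 be given. We want delta > 0 such that 0 < |z − 7| < delta implies |√z − √7| < eps.
Multiplying by the conjugate, |√z − √7| = |z − 7|/(√z + √7).
Restrict delta ≤ 7 so that |z − 7| < 7 forces z > 0, and then √z + √7 > √7.
Hence |√z − √7| < |z − 7|/√7, which is < eps once |z − 7| < √7·eps.
Take delta = min(7, √7·eps). If 0 < |z − 7| < delta then z > 0 and |√z − √7| < |z − 7|/√7 < eps.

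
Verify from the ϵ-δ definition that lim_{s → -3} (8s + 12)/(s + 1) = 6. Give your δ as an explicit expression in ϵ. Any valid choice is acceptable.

δ = min(1, (1/2)ϵ)

Let ϵ > 0. We want δ > 0 with 0 < |s + 3| < δ ⇒ |(8s + 12)/(s + 1) − 6| < ϵ.
Combining over a common denominator, (8s + 12)/(s + 1) − 6 = [(8s + 12)·(-2) − (-12)·(s + 1)] / [(-2)·(s + 1)] = -4(s + 3) / ((-2)(s + 1)).
So |(8s + 12)/(s + 1) − 6| = 4|s + 3| / (2·|s + 1|).
Restrict δ ≤ 1. Then |s + 3| < 1 gives |s + 1| = |(s + 3) + (-2)| ≥ 2 − 1 = 1.
Hence |(8s + 12)/(s + 1) − 6| < 4|s + 3|/(2·1) = 2|s + 3|, which is < ϵ once |s + 3| < (1/2)ϵ.
Take δ = min(1, (1/2)ϵ). Then 0 < |s + 3| < δ forces both bounds, so |(8s + 12)/(s + 1) − 6| < ϵ.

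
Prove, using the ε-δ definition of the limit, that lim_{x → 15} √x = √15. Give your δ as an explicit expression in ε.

δ = min(15, √15·ε)

Fix ε > 0. We want δ > 0 such that 0 < |x − 15| < δ implies |√x − √15| < ε.
Multiplying by the conjugate, |√x − √15| = |x − 15|/(√x + √15).
Restrict δ ≤ 15 so that |x − 15| < 15 forces x > 0, and then √x + √15 > √15.
Hence |√x − √15| < |x − 15|/√15, which is < ε once |x − 15| < √15·ε.
Take δ = min(15, √15·ε). If 0 < |x − 15| < δ then x > 0 and |√x − √15| < |x − 15|/√15 < ε.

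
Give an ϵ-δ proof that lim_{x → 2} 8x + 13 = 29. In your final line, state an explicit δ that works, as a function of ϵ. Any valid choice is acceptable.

Suppose ϵ > 0. We need δ > 0 so that 0 < |x − 2| < δ implies |(8x + 13) − 29| < ϵ.
Since (8x + 13) − 29 = 8(x − 2), we have |(8x + 13) − 29| = 8|x − 2|.
So 8|x − 2| < ϵ exactly when |x − 2| < ϵ/8.
Take δ = ϵ/8. If 0 < |x − 2| < δ then |(8x + 13) − 29| = 8|x − 2| < 8·(ϵ/8) = ϵ.

δ = ϵ/8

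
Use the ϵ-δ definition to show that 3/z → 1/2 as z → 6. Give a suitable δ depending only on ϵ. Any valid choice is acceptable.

δ = min(3, 6ϵ)

Let ϵ > 0. We seek δ > 0 such that 0 < |z − 6| < δ implies |3/z − (1/2)| < ϵ.
|3/z − (1/2)| = 3·|6 − z|/(6·|z|) = 3|z − 6|/(6|z|).
Restrict δ ≤ 3. Then |z − 6| < 3 gives |z| > 3, so 6|z| > 18.
Then |3/z − (1/2)| < 3|z − 6|/18, which is < ϵ when |z − 6| < 6ϵ.
Take δ = min(3, 6ϵ). Then 0 < |z − 6| < δ gives both |z − 6| < 3 and |z − 6| < 6ϵ, so |3/z − (1/2)| < ϵ.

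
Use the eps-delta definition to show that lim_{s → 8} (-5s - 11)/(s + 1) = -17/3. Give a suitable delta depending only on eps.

delta = min(9/2, (27/4)eps)

Let eps > 0. We want delta > 0 with 0 < |s − 8| < delta ⇒ |(-5s - 11)/(s + 1) + 17/3| < eps.
Combining over a common denominator, (-5s - 11)/(s + 1) + 17/3 = [(-5s - 11)·9 − (-51)·(s + 1)] / [9·(s + 1)] = 6(s − 8) / (9(s + 1)).
So |(-5s - 11)/(s + 1) + 17/3| = 6|s − 8| / (9·|s + 1|).
Restrict delta ≤ 9/2. Then |s − 8| < 9/2 gives |s + 1| = |(s − 8) + 9| ≥ 9 − 9/2 = 9/2.
Hence |(-5s - 11)/(s + 1) + 17/3| < 6|s − 8|/(9·(9/2)) = (4/27)|s − 8|, which is < eps once |s − 8| < (27/4)eps.
Take delta = min(9/2, (27/4)eps). Then 0 < |s − 8| < delta forces both bounds, so |(-5s - 11)/(s + 1) + 17/3| < eps.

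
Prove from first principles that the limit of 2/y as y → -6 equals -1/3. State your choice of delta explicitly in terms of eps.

delta = min(3, 9eps)

Suppose eps > 0. We seek delta > 0 such that 0 < |y + 6| < delta implies |2/y + 1/3| < eps.
|2/y + 1/3| = 2·|-6 − y|/(6·|y|) = 2|y + 6|/(6|y|).
Restrict delta ≤ 3. Then |y + 6| < 3 gives |y| > 3, so 6|y| > 18.
Then |2/y + 1/3| < 2|y + 6|/18, which is < eps when |y + 6| < 9eps.
Take delta = min(3, 9eps). Then 0 < |y + 6| < delta gives both |y + 6| < 3 and |y + 6| < 9eps, so |2/y + 1/3| < eps.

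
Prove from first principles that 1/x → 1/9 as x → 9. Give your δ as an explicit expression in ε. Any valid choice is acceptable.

Let ε > 0 be given. We seek δ > 0 such that 0 < |x − 9| < δ implies |1/x − (1/9)| < ε.
|1/x − (1/9)| = |9 − x|/(9·|x|) = |x − 9|/(9|x|).
Require δ ≤ 9/2 so that |x| > 9 − 9/2 = 9/2, hence 9|x| > 81/2.
Then |1/x − (1/9)| < |x − 9|/(81/2), which is < ε when |x − 9| < (81/2)ε.
Take δ = min(9/2, (81/2)ε). Then 0 < |x − 9| < δ gives both |x − 9| < 9/2 and |x − 9| < (81/2)ε, so |1/x − (1/9)| < ε.

δ = min(9/2, (81/2)ε)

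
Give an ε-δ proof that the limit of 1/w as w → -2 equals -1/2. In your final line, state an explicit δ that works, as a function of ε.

Let ε > 0. We seek δ > 0 such that 0 < |w + 2| < δ implies |1/w + 1/2| < ε.
|1/w + 1/2| = |-2 − w|/(2·|w|) = |w + 2|/(2|w|).
Require δ ≤ 1 so that |w| > 2 − 1 = 1, hence 2|w| > 2.
Then |1/w + 1/2| < |w + 2|/2, which is < ε when |w + 2| < 2ε.
Take δ = min(1, 2ε). Then 0 < |w + 2| < δ gives both |w + 2| < 1 and |w + 2| < 2ε, so |1/w + 1/2| < ε.

δ = min(1, 2ε)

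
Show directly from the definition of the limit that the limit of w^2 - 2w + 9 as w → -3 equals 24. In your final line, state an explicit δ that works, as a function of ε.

Suppose ε > 0. We want δ > 0 such that 0 < |w + 3| < δ implies |(w^2 - 2w + 9) − 24| < ε.
(w^2 - 2w + 9) − 24 = w^2 - 2w - 15 = (w + 3)(w - 5).
So |(w^2 - 2w + 9) − 24| = |w + 3|·|w - 5|.
Require δ ≤ 2. Then |w + 3| < 2 gives |w| < 5, and by the triangle inequality |w - 5| ≤ 5 + 5 = 10.
Hence |(w^2 - 2w + 9) − 24| ≤ 10|w + 3| < ε provided |w + 3| < ε/10.
Take δ = min(2, ε/10). Then 0 < |w + 3| < δ gives both |w + 3| < 2 and |w + 3| < ε/10, so |(w^2 - 2w + 9) − 24| < ε.

δ = min(2, ε/10)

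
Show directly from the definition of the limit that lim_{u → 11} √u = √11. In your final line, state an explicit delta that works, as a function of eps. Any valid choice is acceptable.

delta = min(11, √11·eps)

Suppose eps > 0. We want delta > 0 such that 0 < |u − 11| < delta implies |√u − √11| < eps.
Rationalise: √u − √11 = (u − 11)/(√u + √11), so |√u − √11| = |u − 11|/(√u + √11).
Restrict delta ≤ 11 so that |u − 11| < 11 forces u > 0, and then √u + √11 > √11.
Hence |√u − √11| < |u − 11|/√11, which is < eps once |u − 11| < √11·eps.
Take delta = min(11, √11·eps). If 0 < |u − 11| < delta then u > 0 and |√u − √11| < |u − 11|/√11 < eps.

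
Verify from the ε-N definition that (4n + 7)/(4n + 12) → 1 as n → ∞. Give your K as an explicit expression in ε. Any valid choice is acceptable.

K = (5/4)/ε

Let ε > 0. For n ≥ 1, |(4n + 7)/(4n + 12) − 1| = |-20|/(4(4n + 12)) = 20/(4(4n + 12)).
Since 4n + 12 ≥ 4n for n ≥ 1, this is ≤ 20/(4·4n) = (5/4)/n.
So |(4n + 7)/(4n + 12) − 1| < ε whenever n > (5/4)/ε.
Take K = (5/4)/ε. If n > K then |(4n + 7)/(4n + 12) − 1| ≤ (5/4)/n < ε.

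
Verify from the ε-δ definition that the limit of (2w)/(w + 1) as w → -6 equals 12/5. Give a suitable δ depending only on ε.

Suppose ε > 0. We want δ > 0 with 0 < |w + 6| < δ ⇒ |(2w)/(w + 1) − (12/5)| < ε.
Combining over a common denominator, (2w)/(w + 1) − (12/5) = [(2w)·(-5) − (-12)·(w + 1)] / [(-5)·(w + 1)] = 2(w + 6) / ((-5)(w + 1)).
So |(2w)/(w + 1) − (12/5)| = 2|w + 6| / (5·|w + 1|).
Restrict δ ≤ 5/2. Then |w + 6| < 5/2 gives |w + 1| = |(w + 6) + (-5)| ≥ 5 − 5/2 = 5/2.
Hence |(2w)/(w + 1) − (12/5)| < 2|w + 6|/(5·(5/2)) = (4/25)|w + 6|, which is < ε once |w + 6| < (25/4)ε.
Take δ = min(5/2, (25/4)ε). Then 0 < |w + 6| < δ forces both bounds, so |(2w)/(w + 1) − (12/5)| < ε.

δ = min(5/2, (25/4)ε)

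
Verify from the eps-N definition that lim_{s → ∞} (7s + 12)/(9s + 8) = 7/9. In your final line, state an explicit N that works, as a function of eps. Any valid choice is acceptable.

Let eps > 0 be given. We seek N > 0 such that s > N implies |(7s + 12)/(9s + 8) − (7/9)| < eps.
(7s + 12)/(9s + 8) − (7/9) = (9(7s + 12) − 7(9s + 8)) / (9(9s + 8)) = 52/(9(9s + 8)).
For s > 0 we have 9s + 8 > 9s, so |(7s + 12)/(9s + 8) − (7/9)| = 52/(9(9s + 8)) < 52/(9·9s) = (52/81)/s.
Thus |(7s + 12)/(9s + 8) − (7/9)| < eps whenever s > (52/81)/eps.
Take N = (52/81)/eps. If s > N then |(7s + 12)/(9s + 8) − (7/9)| < (52/81)/s < eps.

N = (52/81)/eps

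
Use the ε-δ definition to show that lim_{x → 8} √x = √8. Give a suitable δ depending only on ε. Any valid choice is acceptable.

Let ε > 0 be given. We want δ > 0 such that 0 < |x − 8| < δ implies |√x − √8| < ε.
Multiplying by the conjugate, |√x − √8| = |x − 8|/(√x + √8).
Restrict δ ≤ 8 so that |x − 8| < 8 forces x > 0, and then √x + √8 > √8.
Hence |√x − √8| < |x − 8|/√8, which is < ε once |x − 8| < √8·ε.
Take δ = min(8, √8·ε). If 0 < |x − 8| < δ then x > 0 and |√x − √8| < |x − 8|/√8 < ε.

δ = min(8, √8·ε)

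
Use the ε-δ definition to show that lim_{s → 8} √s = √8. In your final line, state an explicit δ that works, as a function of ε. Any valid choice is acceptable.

δ = min(8, √8·ε)

Let ε > 0. We want δ > 0 such that 0 < |s − 8| < δ implies |√s − √8| < ε.
Rationalise: √s − √8 = (s − 8)/(√s + √8), so |√s − √8| = |s − 8|/(√s + √8).
Restrict δ ≤ 8 so that |s − 8| < 8 forces s > 0, and then √s + √8 > √8.
Hence |√s − √8| < |s − 8|/√8, which is < ε once |s − 8| < √8·ε.
Take δ = min(8, √8·ε). If 0 < |s − 8| < δ then s > 0 and |√s − √8| < |s − 8|/√8 < ε.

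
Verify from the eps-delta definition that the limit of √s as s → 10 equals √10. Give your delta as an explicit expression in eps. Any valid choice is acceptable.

Suppose eps > 0. We want delta > 0 such that 0 < |s − 10| < delta implies |√s − √10| < eps.
Multiplying by the conjugate, |√s − √10| = |s − 10|/(√s + √10).
Restrict delta ≤ 10 so that |s − 10| < 10 forces s > 0, and then √s + √10 > √10.
Hence |√s − √10| < |s − 10|/√10, which is < eps once |s − 10| < √10·eps.
Take delta = min(10, √10·eps). If 0 < |s − 10| < delta then s > 0 and |√s − √10| < |s − 10|/√10 < eps.

delta = min(10, √10·eps)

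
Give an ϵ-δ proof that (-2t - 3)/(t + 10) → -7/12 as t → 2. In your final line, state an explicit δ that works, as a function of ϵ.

δ = min(6, (72/17)ϵ)

Suppose ϵ > 0. We want δ > 0 with 0 < |t − 2| < δ ⇒ |(-2t - 3)/(t + 10) + 7/12| < ϵ.
Combining over a common denominator, (-2t - 3)/(t + 10) + 7/12 = [(-2t - 3)·12 − (-7)·(t + 10)] / [12·(t + 10)] = -17(t − 2) / (12(t + 10)).
So |(-2t - 3)/(t + 10) + 7/12| = 17|t − 2| / (12·|t + 10|).
Require δ ≤ 6, so |t + 10| ≥ |12| − |t − 2| > 12 − 6 = 6.
Hence |(-2t - 3)/(t + 10) + 7/12| < 17|t − 2|/(12·6) = (17/72)|t − 2|, which is < ϵ once |t − 2| < (72/17)ϵ.
Take δ = min(6, (72/17)ϵ). Then 0 < |t − 2| < δ forces both bounds, so |(-2t - 3)/(t + 10) + 7/12| < ϵ.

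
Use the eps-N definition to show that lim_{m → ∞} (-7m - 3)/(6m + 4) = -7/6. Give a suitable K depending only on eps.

K = (5/18)/eps

Let eps > 0 be given. For m ≥ 1, |(-7m - 3)/(6m + 4) + 7/6| = |10|/(6(6m + 4)) = 10/(6(6m + 4)).
Since 6m + 4 ≥ 6m for m ≥ 1, this is ≤ 10/(6·6m) = (5/18)/m.
So |(-7m - 3)/(6m + 4) + 7/6| < eps whenever m > (5/18)/eps.
Take K = (5/18)/eps. If m > K then |(-7m - 3)/(6m + 4) + 7/6| ≤ (5/18)/m < eps.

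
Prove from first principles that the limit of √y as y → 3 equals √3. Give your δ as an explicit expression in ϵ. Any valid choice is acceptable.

δ = min(3, √3·ϵ)

Suppose ϵ > 0. We want δ > 0 such that 0 < |y − 3| < δ implies |√y − √3| < ϵ.
Multiplying by the conjugate, |√y − √3| = |y − 3|/(√y + √3).
Restrict δ ≤ 3 so that |y − 3| < 3 forces y > 0, and then √y + √3 > √3.
Hence |√y − √3| < |y − 3|/√3, which is < ϵ once |y − 3| < √3·ϵ.
Take δ = min(3, √3·ϵ). If 0 < |y − 3| < δ then y > 0 and |√y − √3| < |y − 3|/√3 < ϵ.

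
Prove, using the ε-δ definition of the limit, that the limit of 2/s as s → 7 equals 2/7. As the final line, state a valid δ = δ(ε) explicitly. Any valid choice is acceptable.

Fix ε > 0. We seek δ > 0 such that 0 < |s − 7| < δ implies |2/s − (2/7)| < ε.
|2/s − (2/7)| = 2·|7 − s|/(7·|s|) = 2|s − 7|/(7|s|).
Require δ ≤ 7/2 so that |s| > 7 − 7/2 = 7/2, hence 7|s| > 49/2.
Then |2/s − (2/7)| < 2|s − 7|/(49/2), which is < ε when |s − 7| < (49/4)ε.
Take δ = min(7/2, (49/4)ε). Then 0 < |s − 7| < δ gives both |s − 7| < 7/2 and |s − 7| < (49/4)ε, so |2/s − (2/7)| < ε.

δ = min(7/2, (49/4)ε)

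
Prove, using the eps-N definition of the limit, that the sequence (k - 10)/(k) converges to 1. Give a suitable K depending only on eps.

Let eps > 0 be given. For k ≥ 1, |(k - 10)/(k) − 1| = |-10|/((k)) = 10/((k)).
Since k ≥ k for k ≥ 1, this is ≤ 10/(k) = 10/k.
So |(k - 10)/(k) − 1| < eps whenever k > 10/eps.
Take K = 10/eps. If k > K then |(k - 10)/(k) − 1| ≤ 10/k < eps.

K = 10/eps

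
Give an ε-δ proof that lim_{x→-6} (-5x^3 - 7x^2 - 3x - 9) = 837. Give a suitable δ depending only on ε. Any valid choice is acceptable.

δ = min(1, ε/547)

Let ε > 0. We want δ > 0 such that 0 < |x + 6| < δ implies |(-5x^3 - 7x^2 - 3x - 9) − 837| < ε.
(-5x^3 - 7x^2 - 3x - 9) − 837 = -5x^3 - 7x^2 - 3x - 846 = (x + 6)(-5x^2 + 23x - 141).
So |(-5x^3 - 7x^2 - 3x - 9) − 837| = |x + 6|·|-5x^2 + 23x - 141|.
Assume first that |x + 6| < 1, so |x| < 7. Then |-5x^2 + 23x - 141| ≤ 5·7^2 + 23·7 + 141 = 547.
Hence |(-5x^3 - 7x^2 - 3x - 9) − 837| ≤ 547|x + 6| < ε provided |x + 6| < ε/547.
Choosing δ = min(1, ε/547) ensures both conditions, hence |(-5x^3 - 7x^2 - 3x - 9) − 837| < ε.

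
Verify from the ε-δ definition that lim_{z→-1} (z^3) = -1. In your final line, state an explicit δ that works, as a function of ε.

Let ε > 0. We seek δ > 0 with 0 < |z + 1| < δ ⇒ |z^3 + 1| < ε.
Factor: z^3 + 1 = (z + 1)(z^2 - z + 1), so |z^3 + 1| = |z + 1|·|z^2 - z + 1|.
Impose δ ≤ 2 so that |z| < 3; then |z^2 - z + 1| ≤ 13.
Hence |z^3 + 1| ≤ 13|z + 1|, which is < ε once |z + 1| < ε/13.
Take δ = min(2, ε/13). If 0 < |z + 1| < δ then both bounds hold and |z^3 + 1| ≤ 13|z + 1| < 13·(ε/13) = ε.

δ = min(2, ε/13)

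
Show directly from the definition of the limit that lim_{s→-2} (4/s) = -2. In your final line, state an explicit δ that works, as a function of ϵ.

δ = min(1, (1/2)ϵ)

Let ϵ > 0 be given. We seek δ > 0 such that 0 < |s + 2| < δ implies |4/s + 2| < ϵ.
|4/s + 2| = 4·|-2 − s|/(2·|s|) = 4|s + 2|/(2|s|).
Restrict δ ≤ 1. Then |s + 2| < 1 gives |s| > 1, so 2|s| > 2.
Then |4/s + 2| < 4|s + 2|/2, which is < ϵ when |s + 2| < (1/2)ϵ.
Take δ = min(1, (1/2)ϵ). Then 0 < |s + 2| < δ gives both |s + 2| < 1 and |s + 2| < (1/2)ϵ, so |4/s + 2| < ϵ.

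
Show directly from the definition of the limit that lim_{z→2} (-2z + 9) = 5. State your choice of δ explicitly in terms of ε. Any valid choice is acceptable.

Let ε > 0 be given. We need δ > 0 so that 0 < |z − 2| < δ implies |(-2z + 9) − 5| < ε.
|(-2z + 9) − 5| = |-2z + 4| = 2|z − 2|.
Thus it suffices that |z − 2| < ε/2.
Take δ = ε/2. If 0 < |z − 2| < δ then |(-2z + 9) − 5| = 2|z − 2| < 2·(ε/2) = ε.

δ = ε/2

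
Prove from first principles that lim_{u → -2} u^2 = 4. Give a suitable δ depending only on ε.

Suppose ε > 0. We seek δ > 0 with 0 < |u + 2| < δ ⇒ |u^2 − 4| < ε.
Factor: u^2 − 4 = (u + 2)(u - 2), so |u^2 − 4| = |u + 2|·|u - 2|.
Restrict δ ≤ 2. Then |u + 2| < 2 gives |u| < 4, so by the triangle inequality |u - 2| ≤ 4 + 2 = 6.
Hence |u^2 − 4| ≤ 6|u + 2|, which is < ε once |u + 2| < ε/6.
Take δ = min(2, ε/6). If 0 < |u + 2| < δ then both bounds hold and |u^2 − 4| ≤ 6|u + 2| < 6·(ε/6) = ε.

δ = min(2, ε/6)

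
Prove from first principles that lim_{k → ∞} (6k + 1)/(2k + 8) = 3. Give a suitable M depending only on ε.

M = (23/2)/ε

Fix ε > 0. For k ≥ 1, |(6k + 1)/(2k + 8) − 3| = |-46|/(2(2k + 8)) = 46/(2(2k + 8)).
Since 2k + 8 ≥ 2k for k ≥ 1, this is ≤ 46/(2·2k) = (23/2)/k.
So |(6k + 1)/(2k + 8) − 3| < ε whenever k > (23/2)/ε.
Take M = (23/2)/ε. If k > M then |(6k + 1)/(2k + 8) − 3| ≤ (23/2)/k < ε.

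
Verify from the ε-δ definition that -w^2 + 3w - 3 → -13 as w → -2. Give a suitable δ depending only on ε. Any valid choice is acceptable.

δ = min(1, ε/8)

Let ε > 0. We want δ > 0 such that 0 < |w + 2| < δ implies |(-w^2 + 3w - 3) + 13| < ε.
(-w^2 + 3w - 3) + 13 = -w^2 + 3w + 10 = (w + 2)(-w + 5).
So |(-w^2 + 3w - 3) + 13| = |w + 2|·|-w + 5|.
Assume first that |w + 2| < 1, so |w| < 3. Then |-w + 5| ≤ 3 + 5 = 8.
Hence |(-w^2 + 3w - 3) + 13| ≤ 8|w + 2| < ε provided |w + 2| < ε/8.
Take δ = min(1, ε/8). Then 0 < |w + 2| < δ gives both |w + 2| < 1 and |w + 2| < ε/8, so |(-w^2 + 3w - 3) + 13| < ε.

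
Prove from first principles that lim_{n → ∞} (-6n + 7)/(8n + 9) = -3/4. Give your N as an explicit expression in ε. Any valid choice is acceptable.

Let ε > 0. For n ≥ 1, |(-6n + 7)/(8n + 9) + 3/4| = |110|/(8(8n + 9)) = 110/(8(8n + 9)).
Since 8n + 9 ≥ 8n for n ≥ 1, this is ≤ 110/(8·8n) = (55/32)/n.
So |(-6n + 7)/(8n + 9) + 3/4| < ε whenever n > (55/32)/ε.
Take N = (55/32)/ε. If n > N then |(-6n + 7)/(8n + 9) + 3/4| ≤ (55/32)/n < ε.

N = (55/32)/ε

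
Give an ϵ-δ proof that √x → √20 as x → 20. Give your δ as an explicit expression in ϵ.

Let ϵ > 0 be given. We want δ > 0 such that 0 < |x − 20| < δ implies |√x − √20| < ϵ.
Rationalise: √x − √20 = (x − 20)/(√x + √20), so |√x − √20| = |x − 20|/(√x + √20).
Restrict δ ≤ 20 so that |x − 20| < 20 forces x > 0, and then √x + √20 > √20.
Hence |√x − √20| < |x − 20|/√20, which is < ϵ once |x − 20| < √20·ϵ.
Take δ = min(20, √20·ϵ). If 0 < |x − 20| < δ then x > 0 and |√x − √20| < |x − 20|/√20 < ϵ.

δ = min(20, √20·ϵ)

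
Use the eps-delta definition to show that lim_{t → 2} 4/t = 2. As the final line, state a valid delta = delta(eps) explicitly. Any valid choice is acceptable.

delta = min(1, (1/2)eps)

Fix eps > 0. We seek delta > 0 such that 0 < |t − 2| < delta implies |4/t − 2| < eps.
|4/t − 2| = 4·|2 − t|/(2·|t|) = 4|t − 2|/(2|t|).
Restrict delta ≤ 1. Then |t − 2| < 1 gives |t| > 1, so 2|t| > 2.
Then |4/t − 2| < 4|t − 2|/2, which is < eps when |t − 2| < (1/2)eps.
Take delta = min(1, (1/2)eps). Then 0 < |t − 2| < delta gives both |t − 2| < 1 and |t − 2| < (1/2)eps, so |4/t − 2| < eps.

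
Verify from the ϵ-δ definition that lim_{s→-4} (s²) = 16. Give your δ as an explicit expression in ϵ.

δ = min(1, ϵ/9)

Fix ϵ > 0. We seek δ > 0 with 0 < |s + 4| < δ ⇒ |s² − 16| < ϵ.
Factor: s² − 16 = (s + 4)(s - 4), so |s² − 16| = |s + 4|·|s - 4|.
Impose δ ≤ 1 so that |s| < 5; then |s - 4| ≤ 9.
Hence |s² − 16| ≤ 9|s + 4|, which is < ϵ once |s + 4| < ϵ/9.
Take δ = min(1, ϵ/9). If 0 < |s + 4| < δ then both bounds hold and |s² − 16| ≤ 9|s + 4| < 9·(ϵ/9) = ϵ.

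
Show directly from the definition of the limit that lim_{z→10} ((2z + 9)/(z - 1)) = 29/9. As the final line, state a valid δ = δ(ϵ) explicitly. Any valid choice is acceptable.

δ = min(9/2, (81/22)ϵ)

Fix ϵ > 0. We want δ > 0 with 0 < |z − 10| < δ ⇒ |(2z + 9)/(z - 1) − (29/9)| < ϵ.
Combining over a common denominator, (2z + 9)/(z - 1) − (29/9) = [(2z + 9)·9 − 29·(z - 1)] / [9·(z - 1)] = -11(z − 10) / (9(z - 1)).
So |(2z + 9)/(z - 1) − (29/9)| = 11|z − 10| / (9·|z − 1|).
Restrict δ ≤ 9/2. Then |z − 10| < 9/2 gives |z − 1| = |(z − 10) + 9| ≥ 9 − 9/2 = 9/2.
Hence |(2z + 9)/(z - 1) − (29/9)| < 11|z − 10|/(9·(9/2)) = (22/81)|z − 10|, which is < ϵ once |z − 10| < (81/22)ϵ.
Take δ = min(9/2, (81/22)ϵ). Then 0 < |z − 10| < δ forces both bounds, so |(2z + 9)/(z - 1) − (29/9)| < ϵ.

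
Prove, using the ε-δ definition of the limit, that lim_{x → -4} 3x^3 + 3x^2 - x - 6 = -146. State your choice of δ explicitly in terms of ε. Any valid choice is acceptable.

δ = min(1, ε/155)

Suppose ε > 0. We want δ > 0 such that 0 < |x + 4| < δ implies |(3x^3 + 3x^2 - x - 6) + 146| < ε.
(3x^3 + 3x^2 - x - 6) + 146 = 3x^3 + 3x^2 - x + 140 = (x + 4)(3x^2 - 9x + 35).
So |(3x^3 + 3x^2 - x - 6) + 146| = |x + 4|·|3x^2 - 9x + 35|.
Require δ ≤ 1. Then |x + 4| < 1 gives |x| < 5, and by the triangle inequality |3x^2 - 9x + 35| ≤ 3·5^2 + 9·5 + 35 = 155.
Hence |(3x^3 + 3x^2 - x - 6) + 146| ≤ 155|x + 4| < ε provided |x + 4| < ε/155.
Choosing δ = min(1, ε/155) ensures both conditions, hence |(3x^3 + 3x^2 - x - 6) + 146| < ε.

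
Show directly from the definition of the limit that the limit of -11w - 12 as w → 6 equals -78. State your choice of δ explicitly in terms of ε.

Suppose ε > 0. We need δ > 0 so that 0 < |w − 6| < δ implies |(-11w - 12) + 78| < ε.
|(-11w - 12) + 78| = |-11w + 66| = 11|w − 6|.
So 11|w − 6| < ε exactly when |w − 6| < ε/11.
Take δ = ε/11. If 0 < |w − 6| < δ then |(-11w - 12) + 78| = 11|w − 6| < 11·(ε/11) = ε.

δ = ε/11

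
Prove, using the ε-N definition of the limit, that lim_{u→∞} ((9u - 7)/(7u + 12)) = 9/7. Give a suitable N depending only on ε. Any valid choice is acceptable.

N = (157/49)/ε

Let ε > 0. We seek N > 0 such that u > N implies |(9u - 7)/(7u + 12) − (9/7)| < ε.
(9u - 7)/(7u + 12) − (9/7) = (7(9u - 7) − 9(7u + 12)) / (7(7u + 12)) = -157/(7(7u + 12)).
For u > 0 we have 7u + 12 > 7u, so |(9u - 7)/(7u + 12) − (9/7)| = 157/(7(7u + 12)) < 157/(7·7u) = (157/49)/u.
Thus |(9u - 7)/(7u + 12) − (9/7)| < ε whenever u > (157/49)/ε.
Take N = (157/49)/ε. If u > N then |(9u - 7)/(7u + 12) − (9/7)| < (157/49)/u < ε.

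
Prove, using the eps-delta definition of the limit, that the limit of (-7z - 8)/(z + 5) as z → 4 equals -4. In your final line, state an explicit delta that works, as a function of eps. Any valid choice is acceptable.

delta = min(9/2, (3/2)eps)

Suppose eps > 0. We want delta > 0 with 0 < |z − 4| < delta ⇒ |(-7z - 8)/(z + 5) + 4| < eps.
Combining over a common denominator, (-7z - 8)/(z + 5) + 4 = [(-7z - 8)·9 − (-36)·(z + 5)] / [9·(z + 5)] = -27(z − 4) / (9(z + 5)).
So |(-7z - 8)/(z + 5) + 4| = 27|z − 4| / (9·|z + 5|).
Require delta ≤ 9/2, so |z + 5| ≥ |9| − |z − 4| > 9 − 9/2 = 9/2.
Hence |(-7z - 8)/(z + 5) + 4| < 27|z − 4|/(9·(9/2)) = (2/3)|z − 4|, which is < eps once |z − 4| < (3/2)eps.
Take delta = min(9/2, (3/2)eps). Then 0 < |z − 4| < delta forces both bounds, so |(-7z - 8)/(z + 5) + 4| < eps.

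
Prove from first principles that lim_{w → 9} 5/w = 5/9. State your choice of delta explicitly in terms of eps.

Let eps > 0 be given. We seek delta > 0 such that 0 < |w − 9| < delta implies |5/w − (5/9)| < eps.
|5/w − (5/9)| = 5·|9 − w|/(9·|w|) = 5|w − 9|/(9|w|).
Require delta ≤ 9/2 so that |w| > 9 − 9/2 = 9/2, hence 9|w| > 81/2.
Then |5/w − (5/9)| < 5|w − 9|/(81/2), which is < eps when |w − 9| < (81/10)eps.
Take delta = min(9/2, (81/10)eps). Then 0 < |w − 9| < delta gives both |w − 9| < 9/2 and |w − 9| < (81/10)eps, so |5/w − (5/9)| < eps.

delta = min(9/2, (81/10)eps)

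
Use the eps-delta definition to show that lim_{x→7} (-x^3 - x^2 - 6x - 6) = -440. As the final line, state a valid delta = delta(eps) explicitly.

Fix eps > 0. We want delta > 0 such that 0 < |x − 7| < delta implies |(-x^3 - x^2 - 6x - 6) + 440| < eps.
(-x^3 - x^2 - 6x - 6) + 440 = -x^3 - x^2 - 6x + 434 = (x − 7)(-x^2 - 8x - 62).
So |(-x^3 - x^2 - 6x - 6) + 440| = |x − 7|·|-x^2 - 8x - 62|.
Assume first that |x − 7| < 1, so |x| < 8. Then |-x^2 - 8x - 62| ≤ 8^2 + 8·8 + 62 = 190.
Hence |(-x^3 - x^2 - 6x - 6) + 440| ≤ 190|x − 7| < eps provided |x − 7| < eps/190.
Choosing delta = min(1, eps/190) ensures both conditions, hence |(-x^3 - x^2 - 6x - 6) + 440| < eps.

delta = min(1, eps/190)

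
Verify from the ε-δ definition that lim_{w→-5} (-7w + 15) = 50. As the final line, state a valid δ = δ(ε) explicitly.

δ = ε/7

Fix ε > 0. We need δ > 0 so that 0 < |w + 5| < δ implies |(-7w + 15) − 50| < ε.
Since (-7w + 15) − 50 = -7(w + 5), we have |(-7w + 15) − 50| = 7|w + 5|.
Thus it suffices that |w + 5| < ε/7.
Take δ = ε/7. If 0 < |w + 5| < δ then |(-7w + 15) − 50| = 7|w + 5| < 7·(ε/7) = ε.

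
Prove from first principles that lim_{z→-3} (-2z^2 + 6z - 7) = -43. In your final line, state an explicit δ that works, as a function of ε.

Let ε > 0. We want δ > 0 such that 0 < |z + 3| < δ implies |(-2z^2 + 6z - 7) + 43| < ε.
(-2z^2 + 6z - 7) + 43 = -2z^2 + 6z + 36 = (z + 3)(-2z + 12).
So |(-2z^2 + 6z - 7) + 43| = |z + 3|·|-2z + 12|.
Require δ ≤ 2. Then |z + 3| < 2 gives |z| < 5, and by the triangle inequality |-2z + 12| ≤ 2·5 + 12 = 22.
Hence |(-2z^2 + 6z - 7) + 43| ≤ 22|z + 3| < ε provided |z + 3| < ε/22.
Choosing δ = min(2, ε/22) ensures both conditions, hence |(-2z^2 + 6z - 7) + 43| < ε.

δ = min(2, ε/22)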